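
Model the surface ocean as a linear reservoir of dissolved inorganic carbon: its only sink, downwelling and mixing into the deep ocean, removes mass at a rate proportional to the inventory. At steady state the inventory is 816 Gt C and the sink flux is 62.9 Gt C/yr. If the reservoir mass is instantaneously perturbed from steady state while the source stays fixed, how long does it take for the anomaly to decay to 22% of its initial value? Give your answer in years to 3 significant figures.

19.6 yr

For a linear reservoir the anomaly decays as exp(−t/τ) with τ = M/F = 816/62.9 = 12.97 yr.
exp(−t/τ) = 0.22 ⇒ t = −τ ln(0.22) = 12.97 × 1.514 = 19.64 yr.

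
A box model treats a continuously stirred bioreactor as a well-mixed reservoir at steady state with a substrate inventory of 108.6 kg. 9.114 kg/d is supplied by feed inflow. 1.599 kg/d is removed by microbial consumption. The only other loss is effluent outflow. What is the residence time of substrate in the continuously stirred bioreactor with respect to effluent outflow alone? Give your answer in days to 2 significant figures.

14 d

At steady state ΣF_in = ΣF_out.
ΣF_in = 9.1140 kg/d.
Effluent outflow flux = ΣF_in − (1.599) = 9.1140 − 1.599 = 7.515 kg/d.
τ = M / F = 108.6 / 7.515 = 14.45 d.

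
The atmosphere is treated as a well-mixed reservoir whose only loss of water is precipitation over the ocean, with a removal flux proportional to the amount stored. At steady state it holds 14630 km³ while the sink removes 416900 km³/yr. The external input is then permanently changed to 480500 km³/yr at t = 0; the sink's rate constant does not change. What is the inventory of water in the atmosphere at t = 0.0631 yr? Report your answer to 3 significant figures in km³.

16500 km³

τ = M₀/F₀ = 14630/416900 = 0.03509 yr; rate constant k = 1/τ.
New steady state M_∞ = F₁/k = F₁·τ = 480500 × 0.03509 = 16862 km³.
M(t) = M_∞ + (M₀ − M_∞)·e^(−t/τ); t/τ = 0.0631/0.03509 = 1.798, so e^(−t/τ) = 0.1656.
M(t) = 16862 − 2232 × 0.1656 = 16492 km³.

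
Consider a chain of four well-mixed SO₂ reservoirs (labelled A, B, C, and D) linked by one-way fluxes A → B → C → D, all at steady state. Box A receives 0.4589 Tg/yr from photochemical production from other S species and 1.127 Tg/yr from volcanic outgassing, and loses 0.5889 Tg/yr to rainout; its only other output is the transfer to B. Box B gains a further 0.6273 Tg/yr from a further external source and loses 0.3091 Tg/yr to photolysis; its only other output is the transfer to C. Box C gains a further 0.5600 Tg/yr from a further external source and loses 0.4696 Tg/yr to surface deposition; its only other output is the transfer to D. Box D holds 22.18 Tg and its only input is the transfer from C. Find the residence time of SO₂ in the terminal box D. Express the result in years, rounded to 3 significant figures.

15.8 yr

Box A: F(A→B) = (0.4589 + 1.127) − 0.5889 = 0.99700 Tg/yr.
Box B: F(B→C) = (0.99700 + 0.6273) − 0.3091 = 1.3152 Tg/yr.
Box C: F(C→D) = (1.3152 + 0.5600) − 0.4696 = 1.4056 Tg/yr.
Box D throughput = its input = 1.4056 Tg/yr; τ = 22.18 / 1.4056 = 15.78 yr.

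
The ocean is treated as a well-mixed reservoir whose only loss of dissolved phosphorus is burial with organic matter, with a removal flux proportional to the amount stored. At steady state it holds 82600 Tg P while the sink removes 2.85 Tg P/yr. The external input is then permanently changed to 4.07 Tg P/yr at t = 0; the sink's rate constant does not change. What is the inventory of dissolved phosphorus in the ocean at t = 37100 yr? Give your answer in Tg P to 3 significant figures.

Residence time τ = M₀/F₀ = 28980 yr. The eventual steady state is M_∞ = M₀·(F₁/F₀) = 82600 × 4.07/2.85 = 117960 Tg P.
The anomaly ΔM(t) = M(t) − M_∞ decays as ΔM₀·e^(−t/τ) with ΔM₀ = 82600 − 117960 = −35360 Tg P.
At t = 37100 yr, e^(−t/τ) = e^(−1.280) = 0.2780, so ΔM = −9830 Tg P and M = 117960 − 9830 = 108130 Tg P.

108000 Tg P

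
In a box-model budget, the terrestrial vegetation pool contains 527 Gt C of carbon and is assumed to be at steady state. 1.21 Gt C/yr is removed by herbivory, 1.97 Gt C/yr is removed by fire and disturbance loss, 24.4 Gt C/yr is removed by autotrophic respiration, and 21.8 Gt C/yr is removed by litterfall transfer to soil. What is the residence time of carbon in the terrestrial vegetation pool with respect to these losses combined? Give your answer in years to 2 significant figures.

11 yr

Total removal = 1.210 + 1.970 + 24.40 + 21.80 = 49.380 Gt C/yr.
τ = M / ΣF_out = 527 / 49.380 = 10.67 yr.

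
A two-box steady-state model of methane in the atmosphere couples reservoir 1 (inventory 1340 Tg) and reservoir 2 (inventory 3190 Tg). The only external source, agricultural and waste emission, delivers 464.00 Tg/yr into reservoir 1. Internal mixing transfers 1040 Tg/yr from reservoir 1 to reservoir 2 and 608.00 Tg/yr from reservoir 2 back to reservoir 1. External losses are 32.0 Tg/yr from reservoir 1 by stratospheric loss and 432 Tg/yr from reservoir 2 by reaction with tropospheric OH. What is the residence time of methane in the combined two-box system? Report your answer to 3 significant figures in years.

9.76 yr

Residence time in the combined system uses the total inventory and the total *external* removal — internal exchanges between the two boxes cancel.
M_total = 1340 + 3190 = 4530.0 Tg.
ΣF_external_out = 32.0 + 432 = 464.00 Tg/yr.
τ = M_total / ΣF_ext = 4530.0 / 464.00 = 9.763 yr.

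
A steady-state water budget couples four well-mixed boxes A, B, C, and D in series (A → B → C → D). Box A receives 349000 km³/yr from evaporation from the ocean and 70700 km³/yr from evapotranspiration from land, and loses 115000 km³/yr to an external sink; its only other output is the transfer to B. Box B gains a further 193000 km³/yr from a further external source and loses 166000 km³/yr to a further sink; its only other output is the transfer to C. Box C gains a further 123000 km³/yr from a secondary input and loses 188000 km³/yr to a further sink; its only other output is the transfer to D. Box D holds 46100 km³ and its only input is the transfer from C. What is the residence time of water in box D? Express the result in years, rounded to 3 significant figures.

0.173 yr

Box A: F(A→B) = (349000 + 70700) − 115000 = 304700 km³/yr.
Box B: F(B→C) = (304700 + 193000) − 166000 = 331700 km³/yr.
Box C: F(C→D) = (331700 + 123000) − 188000 = 266700 km³/yr.
Box D throughput = its input = 266700 km³/yr; τ = 46100 / 266700 = 0.1729 yr.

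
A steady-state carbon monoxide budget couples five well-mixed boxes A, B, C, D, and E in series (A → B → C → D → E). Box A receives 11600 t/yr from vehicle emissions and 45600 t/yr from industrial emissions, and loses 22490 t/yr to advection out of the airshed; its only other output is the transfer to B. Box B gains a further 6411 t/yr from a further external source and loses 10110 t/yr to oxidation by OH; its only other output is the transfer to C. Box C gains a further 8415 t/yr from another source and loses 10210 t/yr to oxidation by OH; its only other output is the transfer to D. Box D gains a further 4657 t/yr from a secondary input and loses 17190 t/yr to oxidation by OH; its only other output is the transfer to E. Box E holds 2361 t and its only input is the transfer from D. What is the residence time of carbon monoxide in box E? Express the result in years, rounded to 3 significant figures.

0.142 yr

Box A: F(A→B) = (11600 + 45600) − 22490 = 34710 t/yr.
Box B: F(B→C) = (34710 + 6411) − 10110 = 31011 t/yr.
Box C: F(C→D) = (31011 + 8415) − 10210 = 29216 t/yr.
Box D: F(D→E) = (29216 + 4657) − 17190 = 16683 t/yr.
Box E throughput = its input = 16683 t/yr; τ = 2361 / 16683 = 0.1415 yr.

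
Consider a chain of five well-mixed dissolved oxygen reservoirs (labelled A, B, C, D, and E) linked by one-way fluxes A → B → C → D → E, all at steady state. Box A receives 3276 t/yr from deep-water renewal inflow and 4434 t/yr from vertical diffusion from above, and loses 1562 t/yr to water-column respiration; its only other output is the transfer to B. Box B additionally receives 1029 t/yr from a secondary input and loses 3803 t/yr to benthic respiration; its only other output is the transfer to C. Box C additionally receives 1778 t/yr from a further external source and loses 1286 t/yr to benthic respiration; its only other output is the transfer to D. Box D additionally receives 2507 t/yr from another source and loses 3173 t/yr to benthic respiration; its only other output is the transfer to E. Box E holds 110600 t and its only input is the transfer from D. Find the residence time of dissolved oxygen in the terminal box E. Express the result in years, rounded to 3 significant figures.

34.6 yr

Box A: F(A→B) = (3276 + 4434) − 1562 = 6148.0 t/yr.
Box B: F(B→C) = (6148.0 + 1029) − 3803 = 3374.0 t/yr.
Box C: F(C→D) = (3374.0 + 1778) − 1286 = 3866.0 t/yr.
Box D: F(D→E) = (3866.0 + 2507) − 3173 = 3200.0 t/yr.
Box E throughput = its input = 3200.0 t/yr; τ = 110600 / 3200.0 = 34.56 yr.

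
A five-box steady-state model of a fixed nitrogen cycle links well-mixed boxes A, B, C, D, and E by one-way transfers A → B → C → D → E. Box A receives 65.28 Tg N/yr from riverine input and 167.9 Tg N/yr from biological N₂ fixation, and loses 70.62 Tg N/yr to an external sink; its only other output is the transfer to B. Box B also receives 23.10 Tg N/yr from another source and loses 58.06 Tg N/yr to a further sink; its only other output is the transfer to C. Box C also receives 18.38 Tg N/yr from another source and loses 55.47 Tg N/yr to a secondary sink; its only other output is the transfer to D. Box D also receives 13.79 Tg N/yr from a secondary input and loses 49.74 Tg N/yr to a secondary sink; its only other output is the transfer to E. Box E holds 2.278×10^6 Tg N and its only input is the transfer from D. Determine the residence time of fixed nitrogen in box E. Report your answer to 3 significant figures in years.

41800 yr

Box A: F(A→B) = (65.28 + 167.9) − 70.62 = 162.56 Tg N/yr.
Box B: F(B→C) = (162.56 + 23.10) − 58.06 = 127.60 Tg N/yr.
Box C: F(C→D) = (127.60 + 18.38) − 55.47 = 90.510 Tg N/yr.
Box D: F(D→E) = (90.510 + 13.79) − 49.74 = 54.560 Tg N/yr.
Box E throughput = its input = 54.560 Tg N/yr; τ = 2.278×10^6 / 54.560 = 41750 yr.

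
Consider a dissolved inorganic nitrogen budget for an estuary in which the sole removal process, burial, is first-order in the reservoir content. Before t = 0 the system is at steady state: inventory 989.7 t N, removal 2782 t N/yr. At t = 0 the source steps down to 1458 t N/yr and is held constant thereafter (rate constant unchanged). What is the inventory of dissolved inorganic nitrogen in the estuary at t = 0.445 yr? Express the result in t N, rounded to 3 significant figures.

654 t N

The sink rate constant is k = F₀/M₀ = 2782/989.7 = 2.811 yr⁻¹.
Solving dM/dt = F₁ − kM with M(0) = M₀ gives M(t) = F₁/k + (M₀ − F₁/k)·e^(−kt).
F₁/k = 1458/2.811 = 518.69 t N; kt = 2.811 × 0.445 = 1.251, e^(−kt) = 0.2863.
M(0.445) = 518.69 + (989.7 − 518.69) × 0.2863 = 518.69 + 134.8 = 653.52 t N.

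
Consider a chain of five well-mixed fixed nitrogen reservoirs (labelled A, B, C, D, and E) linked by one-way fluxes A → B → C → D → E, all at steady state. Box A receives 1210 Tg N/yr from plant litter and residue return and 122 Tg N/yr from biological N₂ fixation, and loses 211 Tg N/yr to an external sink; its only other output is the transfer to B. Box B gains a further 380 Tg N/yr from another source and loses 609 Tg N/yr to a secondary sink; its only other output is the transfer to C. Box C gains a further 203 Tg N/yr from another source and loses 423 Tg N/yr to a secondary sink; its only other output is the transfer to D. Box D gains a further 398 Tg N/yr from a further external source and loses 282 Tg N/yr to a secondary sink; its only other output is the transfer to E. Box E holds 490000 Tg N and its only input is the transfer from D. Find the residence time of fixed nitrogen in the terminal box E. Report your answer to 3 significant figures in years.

Box A: F(A→B) = (1210 + 122) − 211 = 1121.0 Tg N/yr.
Box B: F(B→C) = (1121.0 + 380) − 609 = 892.00 Tg N/yr.
Box C: F(C→D) = (892.00 + 203) − 423 = 672.00 Tg N/yr.
Box D: F(D→E) = (672.00 + 398) − 282 = 788.00 Tg N/yr.
Box E throughput = its input = 788.00 Tg N/yr; τ = 490000 / 788.00 = 621.8 yr.

622 yr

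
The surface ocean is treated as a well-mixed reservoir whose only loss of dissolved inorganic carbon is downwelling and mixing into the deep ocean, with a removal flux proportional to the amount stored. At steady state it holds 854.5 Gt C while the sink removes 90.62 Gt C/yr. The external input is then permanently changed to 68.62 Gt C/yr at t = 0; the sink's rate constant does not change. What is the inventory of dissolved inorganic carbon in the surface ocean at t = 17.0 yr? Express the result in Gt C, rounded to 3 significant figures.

The sink rate constant is k = F₀/M₀ = 90.62/854.5 = 0.1061 yr⁻¹.
Solving dM/dt = F₁ − kM with M(0) = M₀ gives M(t) = F₁/k + (M₀ − F₁/k)·e^(−kt).
F₁/k = 68.62/0.1061 = 647.05 Gt C; kt = 0.1061 × 17.0 = 1.803, e^(−kt) = 0.1648.
M(17.0) = 647.05 + (854.5 − 647.05) × 0.1648 = 647.05 + 34.19 = 681.24 Gt C.

681 Gt C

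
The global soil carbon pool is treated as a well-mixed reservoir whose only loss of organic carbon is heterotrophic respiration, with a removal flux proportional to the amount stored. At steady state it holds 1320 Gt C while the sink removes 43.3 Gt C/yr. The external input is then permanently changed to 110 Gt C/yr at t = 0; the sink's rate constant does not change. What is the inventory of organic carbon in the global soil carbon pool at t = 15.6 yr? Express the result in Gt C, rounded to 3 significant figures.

2130 Gt C

The sink rate constant is k = F₀/M₀ = 43.3/1320 = 0.03280 yr⁻¹.
Solving dM/dt = F₁ − kM with M(0) = M₀ gives M(t) = F₁/k + (M₀ − F₁/k)·e^(−kt).
F₁/k = 110/0.03280 = 3353.3 Gt C; kt = 0.03280 × 15.6 = 0.5117, e^(−kt) = 0.5995.
M(15.6) = 3353.3 + (1320 − 3353.3) × 0.5995 = 3353.3 − 1219 = 2134.4 Gt C.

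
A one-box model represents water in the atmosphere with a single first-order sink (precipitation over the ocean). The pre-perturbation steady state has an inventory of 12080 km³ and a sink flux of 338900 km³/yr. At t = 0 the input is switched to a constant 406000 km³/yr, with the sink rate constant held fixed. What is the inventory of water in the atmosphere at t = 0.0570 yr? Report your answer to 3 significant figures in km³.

The sink rate constant is k = F₀/M₀ = 338900/12080 = 28.05 yr⁻¹.
Solving dM/dt = F₁ − kM with M(0) = M₀ gives M(t) = F₁/k + (M₀ − F₁/k)·e^(−kt).
F₁/k = 406000/28.05 = 14472 km³; kt = 28.05 × 0.0570 = 1.599, e^(−kt) = 0.2021.
M(0.0570) = 14472 + (12080 − 14472) × 0.2021 = 14472 − 483.3 = 13988 km³.

14000 km³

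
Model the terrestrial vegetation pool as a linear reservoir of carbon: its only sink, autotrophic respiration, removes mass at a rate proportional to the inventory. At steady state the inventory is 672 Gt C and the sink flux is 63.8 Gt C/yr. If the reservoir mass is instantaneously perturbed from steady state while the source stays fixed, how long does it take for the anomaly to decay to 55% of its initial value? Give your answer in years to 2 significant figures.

For a linear reservoir the anomaly decays as exp(−t/τ) with τ = M/F = 672/63.8 = 10.53 yr.
exp(−t/τ) = 0.55 ⇒ t = −τ ln(0.55) = 10.53 × 0.5978 = 6.297 yr.

6.3 yr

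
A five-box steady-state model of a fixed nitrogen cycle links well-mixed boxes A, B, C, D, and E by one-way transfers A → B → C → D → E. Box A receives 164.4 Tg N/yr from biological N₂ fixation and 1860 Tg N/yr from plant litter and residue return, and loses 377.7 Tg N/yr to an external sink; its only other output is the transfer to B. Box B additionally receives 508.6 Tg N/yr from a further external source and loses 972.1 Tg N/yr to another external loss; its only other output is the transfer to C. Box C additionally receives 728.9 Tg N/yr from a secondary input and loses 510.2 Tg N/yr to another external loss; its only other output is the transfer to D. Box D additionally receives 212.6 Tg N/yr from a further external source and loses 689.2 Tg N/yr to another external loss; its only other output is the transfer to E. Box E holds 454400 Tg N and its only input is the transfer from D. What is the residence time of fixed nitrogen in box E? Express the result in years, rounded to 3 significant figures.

491 yr

Box A: F(A→B) = (164.4 + 1860) − 377.7 = 1646.7 Tg N/yr.
Box B: F(B→C) = (1646.7 + 508.6) − 972.1 = 1183.2 Tg N/yr.
Box C: F(C→D) = (1183.2 + 728.9) − 510.2 = 1401.9 Tg N/yr.
Box D: F(D→E) = (1401.9 + 212.6) − 689.2 = 925.30 Tg N/yr.
Box E throughput = its input = 925.30 Tg N/yr; τ = 454400 / 925.30 = 491.1 yr.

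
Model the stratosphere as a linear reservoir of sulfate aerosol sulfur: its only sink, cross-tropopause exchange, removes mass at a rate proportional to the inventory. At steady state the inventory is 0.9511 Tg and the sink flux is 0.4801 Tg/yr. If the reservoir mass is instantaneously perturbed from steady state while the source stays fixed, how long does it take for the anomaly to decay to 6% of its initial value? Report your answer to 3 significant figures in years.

5.57 yr

For a linear reservoir the anomaly decays as exp(−t/τ) with τ = M/F = 0.9511/0.4801 = 1.981 yr.
exp(−t/τ) = 0.06 ⇒ t = −τ ln(0.06) = 1.981 × 2.813 = 5.573 yr.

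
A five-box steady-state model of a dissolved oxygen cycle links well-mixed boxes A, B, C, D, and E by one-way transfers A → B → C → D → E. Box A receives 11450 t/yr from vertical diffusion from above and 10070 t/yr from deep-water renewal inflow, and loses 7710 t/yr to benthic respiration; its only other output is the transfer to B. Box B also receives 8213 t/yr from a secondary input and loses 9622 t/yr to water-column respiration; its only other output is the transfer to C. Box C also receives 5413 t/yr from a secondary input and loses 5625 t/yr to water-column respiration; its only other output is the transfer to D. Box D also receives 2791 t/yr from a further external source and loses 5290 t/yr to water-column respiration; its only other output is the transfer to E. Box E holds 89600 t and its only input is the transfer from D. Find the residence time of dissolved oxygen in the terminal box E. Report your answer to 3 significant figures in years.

Box A: F(A→B) = (11450 + 10070) − 7710 = 13810 t/yr.
Box B: F(B→C) = (13810 + 8213) − 9622 = 12401 t/yr.
Box C: F(C→D) = (12401 + 5413) − 5625 = 12189 t/yr.
Box D: F(D→E) = (12189 + 2791) − 5290 = 9690.0 t/yr.
Box E throughput = its input = 9690.0 t/yr; τ = 89600 / 9690.0 = 9.247 yr.

9.25 yr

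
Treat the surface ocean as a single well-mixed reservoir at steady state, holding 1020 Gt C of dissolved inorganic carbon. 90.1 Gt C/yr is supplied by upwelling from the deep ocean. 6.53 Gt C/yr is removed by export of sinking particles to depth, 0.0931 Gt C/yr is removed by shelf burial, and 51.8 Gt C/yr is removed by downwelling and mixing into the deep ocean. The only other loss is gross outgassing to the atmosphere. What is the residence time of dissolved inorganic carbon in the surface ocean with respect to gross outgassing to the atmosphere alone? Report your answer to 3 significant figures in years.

32.2 yr

At steady state ΣF_in = ΣF_out.
ΣF_in = 90.100 Gt C/yr.
Gross outgassing to the atmosphere flux = ΣF_in − (6.53 + 0.0931 + 51.8) = 90.100 − 58.42 = 31.68 Gt C/yr.
τ = M / F = 1020 / 31.68 = 32.20 yr.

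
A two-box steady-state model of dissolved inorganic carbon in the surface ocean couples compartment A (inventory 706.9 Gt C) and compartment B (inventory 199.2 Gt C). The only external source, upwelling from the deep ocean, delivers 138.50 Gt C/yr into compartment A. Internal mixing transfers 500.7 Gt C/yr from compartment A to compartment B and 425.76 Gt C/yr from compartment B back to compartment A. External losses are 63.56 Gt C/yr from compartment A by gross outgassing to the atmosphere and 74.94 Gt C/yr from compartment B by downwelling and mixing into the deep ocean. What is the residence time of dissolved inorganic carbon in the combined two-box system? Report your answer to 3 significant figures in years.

Treat the two boxes together as one reservoir: the mixing fluxes between them are internal recycling, so τ = ΣM / Σ(external losses).
M_total = 706.9 + 199.2 = 906.10 Gt C.
ΣF_external_out = 63.56 + 74.94 = 138.50 Gt C/yr.
τ = M_total / ΣF_ext = 906.10 / 138.50 = 6.542 yr.

6.54 yr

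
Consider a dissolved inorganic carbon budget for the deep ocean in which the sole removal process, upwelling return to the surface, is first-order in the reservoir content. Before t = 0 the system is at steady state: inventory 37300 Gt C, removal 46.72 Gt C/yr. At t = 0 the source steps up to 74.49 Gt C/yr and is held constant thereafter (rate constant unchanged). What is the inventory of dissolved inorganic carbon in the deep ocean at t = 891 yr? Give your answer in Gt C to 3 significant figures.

52200 Gt C

The sink rate constant is k = F₀/M₀ = 46.72/37300 = 0.001253 yr⁻¹.
Solving dM/dt = F₁ − kM with M(0) = M₀ gives M(t) = F₁/k + (M₀ − F₁/k)·e^(−kt).
F₁/k = 74.49/0.001253 = 59471 Gt C; kt = 0.001253 × 891 = 1.116, e^(−kt) = 0.3276.
M(891) = 59471 + (37300 − 59471) × 0.3276 = 59471 − 7263 = 52208 Gt C.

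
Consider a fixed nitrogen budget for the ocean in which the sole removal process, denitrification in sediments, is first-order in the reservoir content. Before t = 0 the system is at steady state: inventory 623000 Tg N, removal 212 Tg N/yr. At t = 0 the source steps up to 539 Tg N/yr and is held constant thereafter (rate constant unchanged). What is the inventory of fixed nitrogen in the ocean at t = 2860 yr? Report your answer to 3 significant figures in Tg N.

1.22×10^6 Tg N

τ = M₀/F₀ = 623000/212 = 2939 yr; rate constant k = 1/τ.
New steady state M_∞ = F₁/k = F₁·τ = 539 × 2939 = 1.5839×10^6 Tg N.
M(t) = M_∞ + (M₀ − M_∞)·e^(−t/τ); t/τ = 2860/2939 = 0.9732, so e^(−t/τ) = 0.3779.
M(t) = 1.5839×10^6 − 960900 × 0.3779 = 1.2208×10^6 Tg N.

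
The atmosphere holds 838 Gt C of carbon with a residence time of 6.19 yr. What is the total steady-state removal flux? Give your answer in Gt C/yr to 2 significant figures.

F = M / τ = 838 / 6.19 = 135.4 Gt C/yr.

140 Gt C/yr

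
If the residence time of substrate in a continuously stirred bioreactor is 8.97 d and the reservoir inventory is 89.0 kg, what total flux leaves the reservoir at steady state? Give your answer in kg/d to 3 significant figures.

9.92 kg/d

F = M / τ = 89.0 / 8.97 = 9.922 kg/d.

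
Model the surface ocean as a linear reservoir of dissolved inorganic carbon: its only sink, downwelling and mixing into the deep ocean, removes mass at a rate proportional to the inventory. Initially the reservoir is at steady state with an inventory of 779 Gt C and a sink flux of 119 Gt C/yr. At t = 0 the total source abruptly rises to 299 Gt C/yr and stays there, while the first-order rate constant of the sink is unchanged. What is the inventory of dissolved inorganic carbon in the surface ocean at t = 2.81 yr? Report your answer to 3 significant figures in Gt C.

1190 Gt C

The sink rate constant is k = F₀/M₀ = 119/779 = 0.1528 yr⁻¹.
Solving dM/dt = F₁ − kM with M(0) = M₀ gives M(t) = F₁/k + (M₀ − F₁/k)·e^(−kt).
F₁/k = 299/0.1528 = 1957.3 Gt C; kt = 0.1528 × 2.81 = 0.4293, e^(−kt) = 0.6510.
M(2.81) = 1957.3 + (779 − 1957.3) × 0.6510 = 1957.3 − 767.1 = 1190.2 Gt C.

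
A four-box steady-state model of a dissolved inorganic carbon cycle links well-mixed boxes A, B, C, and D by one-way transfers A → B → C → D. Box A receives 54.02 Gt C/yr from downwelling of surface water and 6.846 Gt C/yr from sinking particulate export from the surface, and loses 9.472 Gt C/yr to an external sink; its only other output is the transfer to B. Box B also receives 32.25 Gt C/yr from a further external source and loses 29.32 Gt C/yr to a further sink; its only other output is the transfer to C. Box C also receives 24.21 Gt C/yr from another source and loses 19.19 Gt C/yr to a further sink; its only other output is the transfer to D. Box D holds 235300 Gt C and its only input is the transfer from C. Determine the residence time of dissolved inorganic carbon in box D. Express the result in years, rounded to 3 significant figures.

3970 yr

Box A: F(A→B) = (54.02 + 6.846) − 9.472 = 51.394 Gt C/yr.
Box B: F(B→C) = (51.394 + 32.25) − 29.32 = 54.324 Gt C/yr.
Box C: F(C→D) = (54.324 + 24.21) − 19.19 = 59.344 Gt C/yr.
Box D throughput = its input = 59.344 Gt C/yr; τ = 235300 / 59.344 = 3965 yr.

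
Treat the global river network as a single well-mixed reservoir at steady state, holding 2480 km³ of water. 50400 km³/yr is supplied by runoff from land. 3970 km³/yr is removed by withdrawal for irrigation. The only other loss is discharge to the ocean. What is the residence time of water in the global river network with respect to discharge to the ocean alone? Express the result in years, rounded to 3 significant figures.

At steady state ΣF_in = ΣF_out.
ΣF_in = 50400 km³/yr.
Discharge to the ocean flux = ΣF_in − (3970) = 50400 − 3970 = 46430 km³/yr.
τ = M / F = 2480 / 46430 = 0.05341 yr.

0.0534 yr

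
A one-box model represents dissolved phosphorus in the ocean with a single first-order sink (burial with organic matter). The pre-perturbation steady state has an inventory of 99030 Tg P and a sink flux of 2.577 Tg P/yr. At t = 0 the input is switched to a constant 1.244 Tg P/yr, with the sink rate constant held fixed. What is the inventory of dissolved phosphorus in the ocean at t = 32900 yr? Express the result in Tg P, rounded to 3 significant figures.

69600 Tg P

The sink rate constant is k = F₀/M₀ = 2.577/99030 = 2.602×10^-5 yr⁻¹.
Solving dM/dt = F₁ − kM with M(0) = M₀ gives M(t) = F₁/k + (M₀ − F₁/k)·e^(−kt).
F₁/k = 1.244/2.602×10^-5 = 47805 Tg P; kt = 2.602×10^-5 × 32900 = 0.8561, e^(−kt) = 0.4248.
M(32900) = 47805 + (99030 − 47805) × 0.4248 = 47805 + 21760 = 69565 Tg P.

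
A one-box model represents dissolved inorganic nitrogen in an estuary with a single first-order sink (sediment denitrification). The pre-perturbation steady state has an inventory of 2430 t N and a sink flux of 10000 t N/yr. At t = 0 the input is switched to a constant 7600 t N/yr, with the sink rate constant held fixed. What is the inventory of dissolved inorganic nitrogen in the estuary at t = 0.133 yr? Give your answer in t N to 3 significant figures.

2180 t N

The sink rate constant is k = F₀/M₀ = 10000/2430 = 4.115 yr⁻¹.
Solving dM/dt = F₁ − kM with M(0) = M₀ gives M(t) = F₁/k + (M₀ − F₁/k)·e^(−kt).
F₁/k = 7600/4.115 = 1846.8 t N; kt = 4.115 × 0.133 = 0.5473, e^(−kt) = 0.5785.
M(0.133) = 1846.8 + (2430 − 1846.8) × 0.5785 = 1846.8 + 337.4 = 2184.2 t N.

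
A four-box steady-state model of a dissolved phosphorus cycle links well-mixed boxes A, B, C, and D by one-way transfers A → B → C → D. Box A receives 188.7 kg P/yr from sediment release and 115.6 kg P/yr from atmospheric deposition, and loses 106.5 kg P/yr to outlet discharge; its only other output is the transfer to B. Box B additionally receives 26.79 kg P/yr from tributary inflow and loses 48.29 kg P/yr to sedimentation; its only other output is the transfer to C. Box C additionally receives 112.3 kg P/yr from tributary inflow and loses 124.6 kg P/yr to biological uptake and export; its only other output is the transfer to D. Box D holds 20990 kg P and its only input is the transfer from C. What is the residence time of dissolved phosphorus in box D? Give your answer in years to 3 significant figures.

Box A: F(A→B) = (188.7 + 115.6) − 106.5 = 197.80 kg P/yr.
Box B: F(B→C) = (197.80 + 26.79) − 48.29 = 176.30 kg P/yr.
Box C: F(C→D) = (176.30 + 112.3) − 124.6 = 164.00 kg P/yr.
Box D throughput = its input = 164.00 kg P/yr; τ = 20990 / 164.00 = 128.0 yr.

128 yr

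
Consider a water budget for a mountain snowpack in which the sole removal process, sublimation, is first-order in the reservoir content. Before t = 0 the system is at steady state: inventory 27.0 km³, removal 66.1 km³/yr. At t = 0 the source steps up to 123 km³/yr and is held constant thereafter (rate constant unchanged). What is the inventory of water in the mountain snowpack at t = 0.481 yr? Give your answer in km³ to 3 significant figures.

The sink rate constant is k = F₀/M₀ = 66.1/27.0 = 2.448 yr⁻¹.
Solving dM/dt = F₁ − kM with M(0) = M₀ gives M(t) = F₁/k + (M₀ − F₁/k)·e^(−kt).
F₁/k = 123/2.448 = 50.242 km³; kt = 2.448 × 0.481 = 1.178, e^(−kt) = 0.3080.
M(0.481) = 50.242 + (27.0 − 50.242) × 0.3080 = 50.242 − 7.159 = 43.083 km³.

43.1 km³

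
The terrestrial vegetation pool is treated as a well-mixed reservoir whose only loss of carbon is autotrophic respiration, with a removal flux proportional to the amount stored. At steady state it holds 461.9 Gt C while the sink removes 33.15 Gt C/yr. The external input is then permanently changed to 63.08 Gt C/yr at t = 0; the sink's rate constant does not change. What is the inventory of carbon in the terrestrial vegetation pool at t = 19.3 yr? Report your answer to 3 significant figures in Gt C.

Residence time τ = M₀/F₀ = 13.93 yr. The eventual steady state is M_∞ = M₀·(F₁/F₀) = 461.9 × 63.08/33.15 = 878.93 Gt C.
The anomaly ΔM(t) = M(t) − M_∞ decays as ΔM₀·e^(−t/τ) with ΔM₀ = 461.9 − 878.93 = −417.0 Gt C.
At t = 19.3 yr, e^(−t/τ) = e^(−1.385) = 0.2503, so ΔM = −104.4 Gt C and M = 878.93 − 104.4 = 774.55 Gt C.

775 Gt C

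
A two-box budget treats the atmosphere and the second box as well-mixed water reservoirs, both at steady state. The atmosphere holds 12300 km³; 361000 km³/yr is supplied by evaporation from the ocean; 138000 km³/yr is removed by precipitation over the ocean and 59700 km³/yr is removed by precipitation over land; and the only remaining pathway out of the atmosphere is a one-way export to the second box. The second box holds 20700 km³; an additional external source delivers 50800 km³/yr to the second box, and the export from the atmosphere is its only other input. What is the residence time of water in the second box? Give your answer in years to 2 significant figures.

0.097 yr

Balance the atmosphere: ΣF_in = 361000 km³/yr.
Export to the second box = ΣF_in − (138000 + 59700) = 163300 km³/yr.
Total input to the second box = 163300 + 50800 = 214100 km³/yr; at steady state this equals its total output.
τ = M / F = 20700 / 214100 = 0.09668 yr.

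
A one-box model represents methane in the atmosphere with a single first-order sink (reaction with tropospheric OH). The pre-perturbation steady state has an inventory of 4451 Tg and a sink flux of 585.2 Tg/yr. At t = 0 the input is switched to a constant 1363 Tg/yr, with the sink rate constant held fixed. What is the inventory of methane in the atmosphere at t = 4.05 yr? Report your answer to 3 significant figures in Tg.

6890 Tg

τ = M₀/F₀ = 4451/585.2 = 7.606 yr; rate constant k = 1/τ.
New steady state M_∞ = F₁/k = F₁·τ = 1363 × 7.606 = 10367 Tg.
M(t) = M_∞ + (M₀ − M_∞)·e^(−t/τ); t/τ = 4.05/7.606 = 0.5325, so e^(−t/τ) = 0.5871.
M(t) = 10367 − 5916 × 0.5871 = 6893.4 Tg.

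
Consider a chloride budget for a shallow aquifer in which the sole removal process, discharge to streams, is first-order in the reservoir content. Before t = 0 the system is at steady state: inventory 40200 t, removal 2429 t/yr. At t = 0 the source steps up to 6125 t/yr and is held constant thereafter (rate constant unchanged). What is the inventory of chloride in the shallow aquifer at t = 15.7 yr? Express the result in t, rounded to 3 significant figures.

77700 t

Residence time τ = M₀/F₀ = 16.55 yr. The eventual steady state is M_∞ = M₀·(F₁/F₀) = 40200 × 6125/2429 = 101370 t.
The anomaly ΔM(t) = M(t) − M_∞ decays as ΔM₀·e^(−t/τ) with ΔM₀ = 40200 − 101370 = −61170 t.
At t = 15.7 yr, e^(−t/τ) = e^(−0.9486) = 0.3873, so ΔM = −23690 t and M = 101370 − 23690 = 77680 t.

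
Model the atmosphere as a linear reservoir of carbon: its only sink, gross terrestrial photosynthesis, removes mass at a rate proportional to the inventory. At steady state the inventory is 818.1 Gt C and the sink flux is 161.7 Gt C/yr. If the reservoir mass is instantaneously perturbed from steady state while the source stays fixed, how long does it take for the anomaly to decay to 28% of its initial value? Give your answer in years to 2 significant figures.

6.4 yr

For a linear reservoir the anomaly decays as exp(−t/τ) with τ = M/F = 818.1/161.7 = 5.059 yr.
exp(−t/τ) = 0.28 ⇒ t = −τ ln(0.28) = 5.059 × 1.273 = 6.440 yr.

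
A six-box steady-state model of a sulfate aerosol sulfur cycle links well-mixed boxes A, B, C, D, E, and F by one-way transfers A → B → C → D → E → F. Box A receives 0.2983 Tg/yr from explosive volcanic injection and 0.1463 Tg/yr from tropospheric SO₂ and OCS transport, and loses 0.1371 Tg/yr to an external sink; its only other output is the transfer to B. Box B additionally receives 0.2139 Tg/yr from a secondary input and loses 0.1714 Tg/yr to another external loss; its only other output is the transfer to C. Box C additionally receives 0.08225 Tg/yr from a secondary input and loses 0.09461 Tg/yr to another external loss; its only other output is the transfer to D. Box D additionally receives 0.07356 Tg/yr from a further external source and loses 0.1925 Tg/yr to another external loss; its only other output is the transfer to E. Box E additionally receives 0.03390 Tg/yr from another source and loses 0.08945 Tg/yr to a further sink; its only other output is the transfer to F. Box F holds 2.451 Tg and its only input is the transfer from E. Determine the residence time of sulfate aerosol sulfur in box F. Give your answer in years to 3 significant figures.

Box A: F(A→B) = (0.2983 + 0.1463) − 0.1371 = 0.30750 Tg/yr.
Box B: F(B→C) = (0.30750 + 0.2139) − 0.1714 = 0.35000 Tg/yr.
Box C: F(C→D) = (0.35000 + 0.08225) − 0.09461 = 0.33764 Tg/yr.
Box D: F(D→E) = (0.33764 + 0.07356) − 0.1925 = 0.21870 Tg/yr.
Box E: F(E→F) = (0.21870 + 0.03390) − 0.08945 = 0.16315 Tg/yr.
Box F throughput = its input = 0.16315 Tg/yr; τ = 2.451 / 0.16315 = 15.02 yr.

15.0 yr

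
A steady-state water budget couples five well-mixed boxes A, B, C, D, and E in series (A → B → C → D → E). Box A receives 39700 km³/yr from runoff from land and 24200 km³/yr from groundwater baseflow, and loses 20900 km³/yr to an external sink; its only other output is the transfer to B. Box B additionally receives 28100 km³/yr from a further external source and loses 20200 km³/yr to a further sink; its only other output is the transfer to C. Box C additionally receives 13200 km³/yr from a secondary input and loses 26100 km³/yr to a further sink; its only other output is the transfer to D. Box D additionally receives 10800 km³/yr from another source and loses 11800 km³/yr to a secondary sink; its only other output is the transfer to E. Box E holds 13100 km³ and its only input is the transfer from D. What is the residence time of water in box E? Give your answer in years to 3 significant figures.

0.354 yr

Box A: F(A→B) = (39700 + 24200) − 20900 = 43000 km³/yr.
Box B: F(B→C) = (43000 + 28100) − 20200 = 50900 km³/yr.
Box C: F(C→D) = (50900 + 13200) − 26100 = 38000 km³/yr.
Box D: F(D→E) = (38000 + 10800) − 11800 = 37000 km³/yr.
Box E throughput = its input = 37000 km³/yr; τ = 13100 / 37000 = 0.3541 yr.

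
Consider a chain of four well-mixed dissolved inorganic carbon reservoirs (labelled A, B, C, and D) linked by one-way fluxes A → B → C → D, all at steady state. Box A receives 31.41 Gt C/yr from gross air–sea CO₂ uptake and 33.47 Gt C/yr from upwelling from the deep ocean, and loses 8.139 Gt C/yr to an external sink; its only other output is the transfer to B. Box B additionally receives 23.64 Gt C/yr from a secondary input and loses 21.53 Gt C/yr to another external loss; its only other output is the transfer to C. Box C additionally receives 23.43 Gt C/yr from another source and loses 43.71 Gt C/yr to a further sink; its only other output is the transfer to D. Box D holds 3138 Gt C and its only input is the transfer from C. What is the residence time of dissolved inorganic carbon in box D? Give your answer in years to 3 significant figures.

Box A: F(A→B) = (31.41 + 33.47) − 8.139 = 56.741 Gt C/yr.
Box B: F(B→C) = (56.741 + 23.64) − 21.53 = 58.851 Gt C/yr.
Box C: F(C→D) = (58.851 + 23.43) − 43.71 = 38.571 Gt C/yr.
Box D throughput = its input = 38.571 Gt C/yr; τ = 3138 / 38.571 = 81.36 yr.

81.4 yr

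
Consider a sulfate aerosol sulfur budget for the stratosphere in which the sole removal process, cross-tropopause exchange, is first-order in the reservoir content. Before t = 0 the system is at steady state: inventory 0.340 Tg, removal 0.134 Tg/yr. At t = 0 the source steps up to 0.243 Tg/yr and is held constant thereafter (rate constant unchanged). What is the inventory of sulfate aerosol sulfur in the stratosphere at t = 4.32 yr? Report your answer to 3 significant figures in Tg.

Residence time τ = M₀/F₀ = 2.537 yr. The eventual steady state is M_∞ = M₀·(F₁/F₀) = 0.340 × 0.243/0.134 = 0.61657 Tg.
The anomaly ΔM(t) = M(t) − M_∞ decays as ΔM₀·e^(−t/τ) with ΔM₀ = 0.340 − 0.61657 = −0.2766 Tg.
At t = 4.32 yr, e^(−t/τ) = e^(−1.703) = 0.1822, so ΔM = −0.05039 Tg and M = 0.61657 − 0.05039 = 0.56617 Tg.

0.566 Tg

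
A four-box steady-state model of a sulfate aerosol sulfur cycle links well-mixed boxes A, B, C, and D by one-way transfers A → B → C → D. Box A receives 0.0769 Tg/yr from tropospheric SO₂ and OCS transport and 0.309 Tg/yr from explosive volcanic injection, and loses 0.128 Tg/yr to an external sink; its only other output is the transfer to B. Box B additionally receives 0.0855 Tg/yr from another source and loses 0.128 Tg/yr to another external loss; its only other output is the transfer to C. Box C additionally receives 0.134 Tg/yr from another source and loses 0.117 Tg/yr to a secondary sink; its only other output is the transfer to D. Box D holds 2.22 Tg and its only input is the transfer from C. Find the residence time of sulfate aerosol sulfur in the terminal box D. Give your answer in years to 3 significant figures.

9.55 yr

Box A: F(A→B) = (0.0769 + 0.309) − 0.128 = 0.25790 Tg/yr.
Box B: F(B→C) = (0.25790 + 0.0855) − 0.128 = 0.21540 Tg/yr.
Box C: F(C→D) = (0.21540 + 0.134) − 0.117 = 0.23240 Tg/yr.
Box D throughput = its input = 0.23240 Tg/yr; τ = 2.22 / 0.23240 = 9.552 yr.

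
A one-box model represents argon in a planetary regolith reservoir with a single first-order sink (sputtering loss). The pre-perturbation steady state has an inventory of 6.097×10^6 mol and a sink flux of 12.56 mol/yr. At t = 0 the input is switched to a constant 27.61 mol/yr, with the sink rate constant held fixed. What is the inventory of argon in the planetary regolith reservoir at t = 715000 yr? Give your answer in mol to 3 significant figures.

1.17×10^7 mol

τ = M₀/F₀ = 6.097×10^6/12.56 = 485400 yr; rate constant k = 1/τ.
New steady state M_∞ = F₁/k = F₁·τ = 27.61 × 485400 = 1.3403×10^7 mol.
M(t) = M_∞ + (M₀ − M_∞)·e^(−t/τ); t/τ = 715000/485400 = 1.473, so e^(−t/τ) = 0.2293.
M(t) = 1.3403×10^7 − 7.306×10^6 × 0.2293 = 1.1728×10^7 mol.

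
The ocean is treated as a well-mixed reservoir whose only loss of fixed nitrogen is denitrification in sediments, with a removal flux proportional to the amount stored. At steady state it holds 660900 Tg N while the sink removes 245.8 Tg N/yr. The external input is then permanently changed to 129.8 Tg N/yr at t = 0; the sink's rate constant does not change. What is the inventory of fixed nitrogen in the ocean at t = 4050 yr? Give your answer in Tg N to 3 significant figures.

418000 Tg N

τ = M₀/F₀ = 660900/245.8 = 2689 yr; rate constant k = 1/τ.
New steady state M_∞ = F₁/k = F₁·τ = 129.8 × 2689 = 349000 Tg N.
M(t) = M_∞ + (M₀ − M_∞)·e^(−t/τ); t/τ = 4050/2689 = 1.506, so e^(−t/τ) = 0.2217.
M(t) = 349000 + 311900 × 0.2217 = 418160 Tg N.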